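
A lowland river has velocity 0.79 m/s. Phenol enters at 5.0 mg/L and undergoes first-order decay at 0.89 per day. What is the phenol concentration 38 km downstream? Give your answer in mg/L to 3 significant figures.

Travel time t = 38 km / 0.79 m/s = 3.8e+04/0.79 = 4.81e+04 s = 0.5567 d.
First-order decay: C = 5.0·exp(−0.89·0.5567) = 5.0·0.6093 = 3.046 mg/L.

3.05 mg/L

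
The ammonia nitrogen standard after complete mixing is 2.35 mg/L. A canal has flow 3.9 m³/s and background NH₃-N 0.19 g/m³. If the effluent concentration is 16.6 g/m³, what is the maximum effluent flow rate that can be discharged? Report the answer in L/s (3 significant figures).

591 L/s

Mass balance at complete mixing: C_std·(Q_w + Q_r) = Q_w·C_e + Q_r·C_b.
Rearranging, Q_w = Q_r·(C_std − C_b)/(C_e − C_std) = 3.9·(2.35 − 0.19) / (16.6 − 2.35) = 0.5912 m³/s.
= 591.2 L/s.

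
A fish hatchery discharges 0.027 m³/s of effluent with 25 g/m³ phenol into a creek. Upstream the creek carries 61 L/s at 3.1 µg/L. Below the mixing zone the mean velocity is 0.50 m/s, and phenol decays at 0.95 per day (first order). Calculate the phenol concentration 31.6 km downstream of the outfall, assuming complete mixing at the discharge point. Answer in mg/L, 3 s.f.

61 L/s = 0.061 m³/s.
3.1 µg/L = 0.0031 mg/L.
After complete mixing, C₀ = (0.027·25 + 0.061·0.0031) / 0.088 = 7.673 mg/L.
Travel time t = 3.16e+04 m / 0.50 m/s = 6.32e+04 s = 0.7315 d.
C = 7.673·exp(−0.95·0.7315) = 7.673·0.4991 = 3.83 mg/L.

3.83 mg/L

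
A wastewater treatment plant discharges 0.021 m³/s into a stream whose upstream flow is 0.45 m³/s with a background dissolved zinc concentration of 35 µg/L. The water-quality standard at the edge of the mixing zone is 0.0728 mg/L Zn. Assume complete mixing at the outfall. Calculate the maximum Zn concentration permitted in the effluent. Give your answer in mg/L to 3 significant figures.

35 µg/L = 0.035 mg/L.
Mass balance: 0.0728·0.471 = 0.021·Cₑ + 0.45·0.035.
Cₑ = (0.03429 − 0.01575) / 0.021 = 0.8828 mg/L.

0.883 mg/L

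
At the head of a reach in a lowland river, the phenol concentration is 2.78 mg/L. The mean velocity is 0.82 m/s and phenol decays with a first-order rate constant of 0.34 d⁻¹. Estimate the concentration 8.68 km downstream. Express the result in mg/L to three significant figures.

Travel time t = 8.68 km / 0.82 m/s = 8680/0.82 = 1.059e+04 s = 0.1225 d.
First-order decay: C = 2.78·exp(−0.34·0.1225) = 2.78·0.9592 = 2.667 mg/L.

2.67 mg/L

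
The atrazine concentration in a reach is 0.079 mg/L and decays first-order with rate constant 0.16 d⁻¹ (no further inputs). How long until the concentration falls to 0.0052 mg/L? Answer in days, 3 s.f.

t = ln(C₀/C)/k = ln(0.079/0.0052)/0.16 = 2.721/0.16 = 17 d.

17.0 d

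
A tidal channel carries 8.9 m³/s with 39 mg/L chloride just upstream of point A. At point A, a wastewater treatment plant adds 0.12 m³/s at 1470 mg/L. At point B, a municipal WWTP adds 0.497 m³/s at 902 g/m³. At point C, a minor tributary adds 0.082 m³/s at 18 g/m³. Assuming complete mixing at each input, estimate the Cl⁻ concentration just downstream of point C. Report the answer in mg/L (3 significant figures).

After input A: C = (8.9·39 + 0.12·1470) / 9.02 = 58.04 mg/L.
After input B: C = (9.02·58.04 + 0.497·902) / 9.517 = 102.1 mg/L.
After input C: C = (9.517·102.1 + 0.082·18) / 9.599 = 101.4 mg/L.

101 mg/L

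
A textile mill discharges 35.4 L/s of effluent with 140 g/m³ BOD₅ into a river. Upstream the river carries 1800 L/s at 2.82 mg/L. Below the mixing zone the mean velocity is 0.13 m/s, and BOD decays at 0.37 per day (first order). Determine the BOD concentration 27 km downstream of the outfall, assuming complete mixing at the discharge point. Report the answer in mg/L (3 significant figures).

2.25 mg/L

35.4 L/s = 0.0354 m³/s.
1800 L/s = 1.8 m³/s.
After complete mixing, C₀ = (0.0354·140 + 1.8·2.82) / 1.835 = 5.466 mg/L.
Travel time t = 2.7e+04 m / 0.13 m/s = 2.077e+05 s = 2.404 d.
C = 5.466·exp(−0.37·2.404) = 5.466·0.4109 = 2.246 mg/L.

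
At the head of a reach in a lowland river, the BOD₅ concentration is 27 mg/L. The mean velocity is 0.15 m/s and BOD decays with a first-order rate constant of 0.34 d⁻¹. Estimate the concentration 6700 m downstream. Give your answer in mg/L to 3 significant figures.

22.6 mg/L

Travel time t = 6700 m / 0.15 m/s = 6700/0.15 = 4.467e+04 s = 0.517 d.
First-order decay: C = 27·exp(−0.34·0.517) = 27·0.8388 = 22.65 mg/L.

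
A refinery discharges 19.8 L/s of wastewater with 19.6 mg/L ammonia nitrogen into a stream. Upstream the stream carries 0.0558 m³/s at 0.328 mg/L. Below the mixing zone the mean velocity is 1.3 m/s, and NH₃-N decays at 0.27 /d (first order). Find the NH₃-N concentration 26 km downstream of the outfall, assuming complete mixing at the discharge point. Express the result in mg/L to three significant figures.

5.05 mg/L

19.8 L/s = 0.0198 m³/s.
After complete mixing, C₀ = (0.0198·19.6 + 0.0558·0.328) / 0.0756 = 5.375 mg/L.
Travel time t = 2.6e+04 m / 1.3 m/s = 2e+04 s = 0.2315 d.
C = 5.375·exp(−0.27·0.2315) = 5.375·0.9394 = 5.05 mg/L.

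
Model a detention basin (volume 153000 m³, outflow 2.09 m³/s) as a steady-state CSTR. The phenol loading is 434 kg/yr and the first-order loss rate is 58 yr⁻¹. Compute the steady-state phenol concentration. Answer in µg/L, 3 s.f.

Outflow Q = 2.09 m³/s × 3.156e+07 s/yr = 6.596e+07 m³/yr.
Steady-state CSTR mass balance: W = Q·C + k·V·C, so C = W/(Q + kV).
Q + kV = 6.596e+07 + 58·153000 = 7.483e+07 m³/yr.
C = 434/7.483e+07 = 5.8e-06 kg/m³ = 0.0058 mg/L = 5.8 µg/L.

5.80 µg/L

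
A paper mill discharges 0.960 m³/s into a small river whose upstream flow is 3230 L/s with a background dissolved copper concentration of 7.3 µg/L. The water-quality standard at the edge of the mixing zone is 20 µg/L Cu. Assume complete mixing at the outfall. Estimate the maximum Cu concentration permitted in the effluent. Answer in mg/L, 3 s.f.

0.0627 mg/L

3230 L/s = 3.23 m³/s.
7.3 µg/L = 0.0073 mg/L.
20 µg/L = 0.02 mg/L.
Mass balance: 0.02·4.19 = 0.96·Cₑ + 3.23·0.0073.
Cₑ = (0.0838 − 0.02358) / 0.96 = 0.06273 mg/L.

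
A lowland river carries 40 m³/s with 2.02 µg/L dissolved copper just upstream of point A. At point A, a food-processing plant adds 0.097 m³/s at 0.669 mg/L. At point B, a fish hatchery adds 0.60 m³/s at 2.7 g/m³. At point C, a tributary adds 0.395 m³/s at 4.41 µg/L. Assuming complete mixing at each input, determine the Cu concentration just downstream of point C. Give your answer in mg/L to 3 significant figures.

2.02 µg/L = 0.00202 mg/L.
After input A: C = (40·0.00202 + 0.097·0.669) / 40.1 = 0.003634 mg/L.
After input B: C = (40.1·0.003634 + 0.6·2.7) / 40.7 = 0.04339 mg/L.
4.41 µg/L = 0.00441 mg/L.
After input C: C = (40.7·0.04339 + 0.395·0.00441) / 41.09 = 0.04301 mg/L.

0.0430 mg/L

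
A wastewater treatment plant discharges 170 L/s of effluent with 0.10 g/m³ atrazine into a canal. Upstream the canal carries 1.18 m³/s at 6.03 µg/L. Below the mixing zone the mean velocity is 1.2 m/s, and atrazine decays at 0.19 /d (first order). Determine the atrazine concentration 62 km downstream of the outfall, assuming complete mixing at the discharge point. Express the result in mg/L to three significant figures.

0.0159 mg/L

170 L/s = 0.17 m³/s.
6.03 µg/L = 0.00603 mg/L.
After complete mixing, C₀ = (0.17·0.1 + 1.18·0.00603) / 1.35 = 0.01786 mg/L.
Travel time t = 6.2e+04 m / 1.2 m/s = 5.167e+04 s = 0.598 d.
C = 0.01786·exp(−0.19·0.598) = 0.01786·0.8926 = 0.01594 mg/L.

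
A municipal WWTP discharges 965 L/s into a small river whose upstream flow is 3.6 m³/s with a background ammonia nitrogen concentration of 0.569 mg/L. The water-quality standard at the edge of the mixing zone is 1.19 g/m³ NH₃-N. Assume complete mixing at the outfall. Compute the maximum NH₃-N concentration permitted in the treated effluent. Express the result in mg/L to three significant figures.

965 L/s = 0.965 m³/s.
Mass balance: 1.19·4.565 = 0.965·Cₑ + 3.6·0.569.
Cₑ = (5.432 − 2.048) / 0.965 = 3.507 mg/L.

3.51 mg/L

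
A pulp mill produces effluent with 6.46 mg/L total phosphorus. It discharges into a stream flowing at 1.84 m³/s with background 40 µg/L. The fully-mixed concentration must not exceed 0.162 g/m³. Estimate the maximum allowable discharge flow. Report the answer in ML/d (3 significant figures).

3.08 ML/d

40 µg/L = 0.04 mg/L.
Mass balance at complete mixing: C_std·(Q_w + Q_r) = Q_w·C_e + Q_r·C_b.
Rearranging, Q_w = Q_r·(C_std − C_b)/(C_e − C_std) = 1.84·(0.162 − 0.04) / (6.46 − 0.162) = 0.03564 m³/s.
= 3.08 ML/d.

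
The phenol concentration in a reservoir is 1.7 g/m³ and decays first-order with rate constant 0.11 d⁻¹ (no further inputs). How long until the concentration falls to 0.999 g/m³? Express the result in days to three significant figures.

t = ln(C₀/C)/k = ln(1.7/0.999)/0.11 = 0.5316/0.11 = 4.833 d.

4.83 d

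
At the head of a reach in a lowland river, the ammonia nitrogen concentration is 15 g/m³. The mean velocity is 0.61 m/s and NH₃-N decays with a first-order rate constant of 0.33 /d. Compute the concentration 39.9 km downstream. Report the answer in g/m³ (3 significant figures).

11.7 g/m³

Travel time t = 39.9 km / 0.61 m/s = 3.99e+04/0.61 = 6.541e+04 s = 0.7571 d.
First-order decay: C = 15·exp(−0.33·0.7571) = 15·0.7789 = 11.68 g/m³.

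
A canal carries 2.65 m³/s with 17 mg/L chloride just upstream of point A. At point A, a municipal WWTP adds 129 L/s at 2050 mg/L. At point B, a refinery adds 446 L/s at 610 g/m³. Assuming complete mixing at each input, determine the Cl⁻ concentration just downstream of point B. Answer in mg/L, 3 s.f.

180 mg/L

129 L/s = 0.129 m³/s.
After input A: C = (2.65·17 + 0.129·2050) / 2.779 = 111.4 mg/L.
446 L/s = 0.446 m³/s.
After input B: C = (2.779·111.4 + 0.446·610) / 3.225 = 180.3 mg/L.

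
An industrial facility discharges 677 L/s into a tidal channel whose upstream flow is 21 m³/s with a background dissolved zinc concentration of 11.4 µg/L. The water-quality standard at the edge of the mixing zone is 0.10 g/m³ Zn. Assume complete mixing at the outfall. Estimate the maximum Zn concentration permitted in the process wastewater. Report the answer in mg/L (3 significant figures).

677 L/s = 0.677 m³/s.
11.4 µg/L = 0.0114 mg/L.
Mass balance: 0.1·21.68 = 0.677·Cₑ + 21·0.0114.
Cₑ = (2.168 − 0.2394) / 0.677 = 2.848 mg/L.

2.85 mg/L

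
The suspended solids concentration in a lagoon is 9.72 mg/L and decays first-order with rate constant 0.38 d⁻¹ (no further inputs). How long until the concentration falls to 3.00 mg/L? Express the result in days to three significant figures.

t = ln(C₀/C)/k = ln(9.72/3.00)/0.38 = 1.176/0.38 = 3.094 d.

3.09 d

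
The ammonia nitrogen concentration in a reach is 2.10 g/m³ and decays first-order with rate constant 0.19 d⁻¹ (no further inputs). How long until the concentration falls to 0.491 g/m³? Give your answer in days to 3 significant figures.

7.65 d

t = ln(C₀/C)/k = ln(2.10/0.491)/0.19 = 1.453/0.19 = 7.649 d.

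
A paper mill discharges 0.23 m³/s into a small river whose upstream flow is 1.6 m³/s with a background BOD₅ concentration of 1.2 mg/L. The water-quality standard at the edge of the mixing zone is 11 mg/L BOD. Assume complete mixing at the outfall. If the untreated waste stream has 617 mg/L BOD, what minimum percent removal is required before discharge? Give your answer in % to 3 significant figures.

87.2 %

Mass balance: 11·1.83 = 0.23·Cₑ + 1.6·1.2.
Cₑ = (20.13 − 1.92) / 0.23 = 79.17 mg/L.
Required removal = 1 − 79.17/617 = 87.17 %.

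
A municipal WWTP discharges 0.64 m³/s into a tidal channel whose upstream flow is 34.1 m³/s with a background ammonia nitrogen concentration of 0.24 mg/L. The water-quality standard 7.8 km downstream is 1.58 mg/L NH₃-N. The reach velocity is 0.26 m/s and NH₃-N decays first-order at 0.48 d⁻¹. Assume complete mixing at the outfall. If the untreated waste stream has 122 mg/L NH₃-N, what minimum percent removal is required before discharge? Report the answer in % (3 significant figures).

27.4 %

Travel time to the compliance point: t = 7800/0.26 = 3e+04 s = 0.3472 d; decay factor exp(−0.48·0.3472) = 0.8465.
So the concentration just after mixing may be at most 1.58/0.8465 = 1.867 mg/L.
Mass balance: 1.867·34.74 = 0.64·Cₑ + 34.1·0.24.
Cₑ = (64.84 − 8.184) / 0.64 = 88.53 mg/L.
Required removal = 1 − 88.53/122 = 27.43 %.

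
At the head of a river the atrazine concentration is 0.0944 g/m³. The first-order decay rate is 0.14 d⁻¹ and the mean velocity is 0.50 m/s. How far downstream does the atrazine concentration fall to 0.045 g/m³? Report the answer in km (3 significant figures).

From C = C₀·e^(−kt), t = ln(C₀/C)/k = ln(0.0944/0.045)/0.14 = 0.7409/0.14 = 5.292 d.
Distance = v·t = 0.50 m/s × 4.572e+05 s = 2.286e+05 m = 228.6 km.

229 km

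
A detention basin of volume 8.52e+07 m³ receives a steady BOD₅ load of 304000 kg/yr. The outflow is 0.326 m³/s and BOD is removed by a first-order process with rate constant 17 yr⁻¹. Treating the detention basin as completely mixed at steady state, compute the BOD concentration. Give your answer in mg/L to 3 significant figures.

Outflow Q = 0.326 m³/s × 3.156e+07 s/yr = 1.029e+07 m³/yr.
Steady-state CSTR mass balance: W = Q·C + k·V·C, so C = W/(Q + kV).
Q + kV = 1.029e+07 + 17·8.52e+07 = 1.459e+09 m³/yr.
C = 304000/1.459e+09 = 0.0002084 kg/m³ = 0.2084 mg/L.

0.208 mg/L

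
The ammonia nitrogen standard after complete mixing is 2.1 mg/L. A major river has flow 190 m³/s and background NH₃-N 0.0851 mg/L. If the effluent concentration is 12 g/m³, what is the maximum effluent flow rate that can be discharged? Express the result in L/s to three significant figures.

Mass balance at complete mixing: C_std·(Q_w + Q_r) = Q_w·C_e + Q_r·C_b.
Rearranging, Q_w = Q_r·(C_std − C_b)/(C_e − C_std) = 190·(2.1 − 0.0851) / (12 − 2.1) = 38.67 m³/s.
= 3.867e+04 L/s.

38700 L/s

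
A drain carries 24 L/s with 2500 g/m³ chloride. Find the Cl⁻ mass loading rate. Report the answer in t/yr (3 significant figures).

1890 t/yr

24 L/s = 0.024 m³/s.
Mass flux = Q·C = 0.024 m³/s × 2500 g/m³ = 60 g/s.
= 60 g/s × 31.56 = 1893 t/yr.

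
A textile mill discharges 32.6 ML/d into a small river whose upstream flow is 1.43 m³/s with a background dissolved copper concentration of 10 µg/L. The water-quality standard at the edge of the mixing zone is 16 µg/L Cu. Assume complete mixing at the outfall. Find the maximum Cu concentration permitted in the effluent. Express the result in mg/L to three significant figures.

0.0387 mg/L

32.6 ML/d = 0.3773 m³/s.
10 µg/L = 0.01 mg/L.
16 µg/L = 0.016 mg/L.
Mass balance: 0.016·1.807 = 0.3773·Cₑ + 1.43·0.01.
Cₑ = (0.02892 − 0.0143) / 0.3773 = 0.03874 mg/L.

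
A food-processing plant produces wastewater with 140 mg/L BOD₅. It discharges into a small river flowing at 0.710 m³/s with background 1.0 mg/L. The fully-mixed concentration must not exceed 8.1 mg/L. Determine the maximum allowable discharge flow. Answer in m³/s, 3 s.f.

0.0382 m³/s

Mass balance at complete mixing: C_std·(Q_w + Q_r) = Q_w·C_e + Q_r·C_b.
Rearranging, Q_w = Q_r·(C_std − C_b)/(C_e − C_std) = 0.710·(8.1 − 1) / (140 − 8.1) = 0.03822 m³/s.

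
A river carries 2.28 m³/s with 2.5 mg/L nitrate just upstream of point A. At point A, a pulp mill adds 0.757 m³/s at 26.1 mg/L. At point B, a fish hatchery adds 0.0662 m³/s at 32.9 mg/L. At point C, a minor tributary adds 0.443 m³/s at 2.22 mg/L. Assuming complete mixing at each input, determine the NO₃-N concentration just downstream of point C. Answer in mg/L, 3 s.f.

After input A: C = (2.28·2.5 + 0.757·26.1) / 3.037 = 8.383 mg/L.
After input B: C = (3.037·8.383 + 0.0662·32.9) / 3.103 = 8.906 mg/L.
After input C: C = (3.103·8.906 + 0.443·2.22) / 3.546 = 8.07 mg/L.

8.07 mg/L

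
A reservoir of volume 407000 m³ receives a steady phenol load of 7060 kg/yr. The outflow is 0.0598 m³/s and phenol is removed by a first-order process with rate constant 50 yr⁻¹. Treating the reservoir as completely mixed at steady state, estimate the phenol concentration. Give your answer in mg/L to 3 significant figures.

0.317 mg/L

Outflow Q = 0.0598 m³/s × 3.156e+07 s/yr = 1.887e+06 m³/yr.
Steady-state CSTR mass balance: W = Q·C + k·V·C, so C = W/(Q + kV).
Q + kV = 1.887e+06 + 50·407000 = 2.224e+07 m³/yr.
C = 7060/2.224e+07 = 0.0003175 kg/m³ = 0.3175 mg/L.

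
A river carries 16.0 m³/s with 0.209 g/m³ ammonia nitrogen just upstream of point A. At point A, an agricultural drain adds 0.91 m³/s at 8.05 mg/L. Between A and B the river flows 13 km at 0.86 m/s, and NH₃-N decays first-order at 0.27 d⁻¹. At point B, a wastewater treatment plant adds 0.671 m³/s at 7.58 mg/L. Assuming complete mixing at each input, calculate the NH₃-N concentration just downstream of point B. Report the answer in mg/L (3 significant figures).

0.868 mg/L

After input A: C = (16·0.209 + 0.91·8.05) / 16.91 = 0.631 mg/L.
Over the 13 km reach to input B (t = 1.512e+04 s = 0.175 d), decay gives C = 0.631·exp(−0.27·0.175) = 0.6018 mg/L.
After input B: C = (16.91·0.6018 + 0.671·7.58) / 17.58 = 0.8682 mg/L.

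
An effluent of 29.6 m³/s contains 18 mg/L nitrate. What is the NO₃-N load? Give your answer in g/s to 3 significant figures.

533 g/s

Mass flux = Q·C = 29.6 m³/s × 18 g/m³ = 532.8 g/s.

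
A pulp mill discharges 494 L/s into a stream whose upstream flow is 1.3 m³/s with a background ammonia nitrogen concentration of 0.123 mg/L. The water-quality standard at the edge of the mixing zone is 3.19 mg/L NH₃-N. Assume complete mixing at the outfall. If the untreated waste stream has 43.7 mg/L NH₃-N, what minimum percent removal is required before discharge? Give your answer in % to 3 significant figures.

494 L/s = 0.494 m³/s.
Mass balance: 3.19·1.794 = 0.494·Cₑ + 1.3·0.123.
Cₑ = (5.723 − 0.1599) / 0.494 = 11.26 mg/L.
Required removal = 1 − 11.26/43.7 = 74.23 %.

74.2 %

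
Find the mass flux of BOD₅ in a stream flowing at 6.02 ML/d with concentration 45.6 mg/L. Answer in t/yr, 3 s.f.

6.02 ML/d = 0.06968 m³/s.
Mass flux = Q·C = 0.06968 m³/s × 45.6 g/m³ = 3.177 g/s.
= 3.177 g/s × 31.56 = 100.3 t/yr.

100 t/yr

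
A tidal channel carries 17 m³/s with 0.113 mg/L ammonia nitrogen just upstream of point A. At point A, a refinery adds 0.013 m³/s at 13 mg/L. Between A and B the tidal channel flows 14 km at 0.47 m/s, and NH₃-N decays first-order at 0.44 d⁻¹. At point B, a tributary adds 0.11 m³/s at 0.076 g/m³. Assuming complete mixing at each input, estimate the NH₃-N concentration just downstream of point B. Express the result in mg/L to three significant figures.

0.105 mg/L

After input A: C = (17·0.113 + 0.013·13) / 17.01 = 0.1228 mg/L.
Over the 14 km reach to input B (t = 2.979e+04 s = 0.3448 d), decay gives C = 0.1228·exp(−0.44·0.3448) = 0.1056 mg/L.
After input B: C = (17.01·0.1056 + 0.11·0.076) / 17.12 = 0.1054 mg/L.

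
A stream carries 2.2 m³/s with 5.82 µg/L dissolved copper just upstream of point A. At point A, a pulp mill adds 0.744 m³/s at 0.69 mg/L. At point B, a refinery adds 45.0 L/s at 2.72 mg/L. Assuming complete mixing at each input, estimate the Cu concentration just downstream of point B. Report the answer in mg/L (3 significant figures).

5.82 µg/L = 0.00582 mg/L.
After input A: C = (2.2·0.00582 + 0.744·0.69) / 2.944 = 0.1787 mg/L.
45.0 L/s = 0.045 m³/s.
After input B: C = (2.944·0.1787 + 0.045·2.72) / 2.989 = 0.217 mg/L.

0.217 mg/L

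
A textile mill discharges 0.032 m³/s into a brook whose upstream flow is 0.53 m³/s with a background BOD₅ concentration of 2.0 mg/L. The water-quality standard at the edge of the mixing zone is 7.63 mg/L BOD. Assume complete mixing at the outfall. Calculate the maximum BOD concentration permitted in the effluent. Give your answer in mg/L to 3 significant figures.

Mass balance: 7.63·0.562 = 0.032·Cₑ + 0.53·2.
Cₑ = (4.288 − 1.06) / 0.032 = 100.9 mg/L.

101 mg/L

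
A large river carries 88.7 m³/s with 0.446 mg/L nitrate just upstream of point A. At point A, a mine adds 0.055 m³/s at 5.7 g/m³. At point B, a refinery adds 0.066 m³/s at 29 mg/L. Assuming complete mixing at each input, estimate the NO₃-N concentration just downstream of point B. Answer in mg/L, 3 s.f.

0.470 mg/L

After input A: C = (88.7·0.446 + 0.055·5.7) / 88.76 = 0.4493 mg/L.
After input B: C = (88.76·0.4493 + 0.066·29) / 88.82 = 0.4705 mg/L.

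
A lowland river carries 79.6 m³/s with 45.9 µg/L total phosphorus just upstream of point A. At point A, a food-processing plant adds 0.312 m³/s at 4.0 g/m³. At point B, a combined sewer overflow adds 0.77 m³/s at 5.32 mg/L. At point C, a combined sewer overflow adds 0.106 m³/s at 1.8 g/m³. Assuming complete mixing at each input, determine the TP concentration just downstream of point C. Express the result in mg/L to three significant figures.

45.9 µg/L = 0.0459 mg/L.
After input A: C = (79.6·0.0459 + 0.312·4) / 79.91 = 0.06134 mg/L.
After input B: C = (79.91·0.06134 + 0.77·5.32) / 80.68 = 0.1115 mg/L.
After input C: C = (80.68·0.1115 + 0.106·1.8) / 80.79 = 0.1137 mg/L.

0.114 mg/L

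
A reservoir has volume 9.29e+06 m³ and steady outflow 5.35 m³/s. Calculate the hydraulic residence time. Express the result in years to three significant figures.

0.0550 yr

Q = 5.35 m³/s × 3.156e+07 s/yr = 1.688e+08 m³/yr.
Hydraulic residence time τ = V/Q = 9.29e+06/1.688e+08 = 0.05502 yr.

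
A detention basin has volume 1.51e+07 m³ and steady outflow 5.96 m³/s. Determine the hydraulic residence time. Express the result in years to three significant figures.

0.0803 yr

Q = 5.96 m³/s × 3.156e+07 s/yr = 1.881e+08 m³/yr.
Hydraulic residence time τ = V/Q = 1.51e+07/1.881e+08 = 0.08028 yr.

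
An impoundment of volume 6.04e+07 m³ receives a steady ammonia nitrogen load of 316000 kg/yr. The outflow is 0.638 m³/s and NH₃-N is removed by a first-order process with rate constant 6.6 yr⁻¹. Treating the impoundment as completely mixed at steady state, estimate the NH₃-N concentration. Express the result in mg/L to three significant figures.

0.755 mg/L

Outflow Q = 0.638 m³/s × 3.156e+07 s/yr = 2.013e+07 m³/yr.
Steady-state CSTR mass balance: W = Q·C + k·V·C, so C = W/(Q + kV).
Q + kV = 2.013e+07 + 6.6·6.04e+07 = 4.188e+08 m³/yr.
C = 316000/4.188e+08 = 0.0007546 kg/m³ = 0.7546 mg/L.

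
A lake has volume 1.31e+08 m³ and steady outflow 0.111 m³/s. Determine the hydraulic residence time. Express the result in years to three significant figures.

37.4 yr

Q = 0.111 m³/s × 3.156e+07 s/yr = 3.503e+06 m³/yr.
Hydraulic residence time τ = V/Q = 1.31e+08/3.503e+06 = 37.4 yr.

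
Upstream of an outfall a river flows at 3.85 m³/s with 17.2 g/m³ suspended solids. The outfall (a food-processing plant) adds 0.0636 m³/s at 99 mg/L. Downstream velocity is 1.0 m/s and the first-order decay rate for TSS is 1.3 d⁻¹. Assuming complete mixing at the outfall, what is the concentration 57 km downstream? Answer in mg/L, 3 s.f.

After complete mixing, C₀ = (0.0636·99 + 3.85·17.2) / 3.914 = 18.53 mg/L.
Travel time t = 5.7e+04 m / 1.0 m/s = 5.7e+04 s = 0.6597 d.
C = 18.53·exp(−1.3·0.6597) = 18.53·0.4242 = 7.859 mg/L.

7.86 mg/L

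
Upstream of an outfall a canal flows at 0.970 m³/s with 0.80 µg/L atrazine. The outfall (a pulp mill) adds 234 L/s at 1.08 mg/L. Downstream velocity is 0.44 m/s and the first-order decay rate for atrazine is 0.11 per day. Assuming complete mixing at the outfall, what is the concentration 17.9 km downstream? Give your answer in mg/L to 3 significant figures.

0.200 mg/L

234 L/s = 0.234 m³/s.
0.80 µg/L = 0.0008 mg/L.
After complete mixing, C₀ = (0.234·1.08 + 0.97·0.0008) / 1.204 = 0.2105 mg/L.
Travel time t = 1.79e+04 m / 0.44 m/s = 4.068e+04 s = 0.4709 d.
C = 0.2105·exp(−0.11·0.4709) = 0.2105·0.9495 = 0.1999 mg/L.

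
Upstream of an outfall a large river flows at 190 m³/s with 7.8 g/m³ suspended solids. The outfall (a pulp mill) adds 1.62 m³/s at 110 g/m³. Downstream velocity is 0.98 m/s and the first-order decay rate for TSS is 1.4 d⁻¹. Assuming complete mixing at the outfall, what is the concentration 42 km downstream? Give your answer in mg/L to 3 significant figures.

4.33 mg/L

After complete mixing, C₀ = (1.62·110 + 190·7.8) / 191.6 = 8.664 mg/L.
Travel time t = 4.2e+04 m / 0.98 m/s = 4.286e+04 s = 0.496 d.
C = 8.664·exp(−1.4·0.496) = 8.664·0.4994 = 4.326 mg/L.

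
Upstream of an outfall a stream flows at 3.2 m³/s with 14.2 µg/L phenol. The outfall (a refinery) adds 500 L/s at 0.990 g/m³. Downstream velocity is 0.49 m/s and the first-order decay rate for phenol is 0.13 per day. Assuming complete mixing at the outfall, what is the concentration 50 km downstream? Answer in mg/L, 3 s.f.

500 L/s = 0.5 m³/s.
14.2 µg/L = 0.0142 mg/L.
After complete mixing, C₀ = (0.5·0.99 + 3.2·0.0142) / 3.7 = 0.1461 mg/L.
Travel time t = 5e+04 m / 0.49 m/s = 1.02e+05 s = 1.181 d.
C = 0.1461·exp(−0.13·1.181) = 0.1461·0.8577 = 0.1253 mg/L.

0.125 mg/L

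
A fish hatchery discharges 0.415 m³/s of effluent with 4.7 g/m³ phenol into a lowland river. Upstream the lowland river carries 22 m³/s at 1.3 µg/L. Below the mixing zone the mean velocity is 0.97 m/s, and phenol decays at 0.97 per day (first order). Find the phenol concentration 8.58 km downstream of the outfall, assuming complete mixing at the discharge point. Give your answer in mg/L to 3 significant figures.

1.3 µg/L = 0.0013 mg/L.
After complete mixing, C₀ = (0.415·4.7 + 22·0.0013) / 22.41 = 0.08829 mg/L.
Travel time t = 8580 m / 0.97 m/s = 8845 s = 0.1024 d.
C = 0.08829·exp(−0.97·0.1024) = 0.08829·0.9055 = 0.07995 mg/L.

0.0799 mg/L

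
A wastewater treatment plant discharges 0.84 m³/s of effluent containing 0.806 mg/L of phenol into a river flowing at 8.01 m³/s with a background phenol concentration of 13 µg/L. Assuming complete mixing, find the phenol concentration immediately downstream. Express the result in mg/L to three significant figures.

0.0883 mg/L

13 µg/L = 0.013 mg/L.
Flow-weighted mixing gives C = (0.84·0.806 + 8.01·0.013) / (0.84 + 8.01) = 0.7812/8.85 = 0.08827 mg/L.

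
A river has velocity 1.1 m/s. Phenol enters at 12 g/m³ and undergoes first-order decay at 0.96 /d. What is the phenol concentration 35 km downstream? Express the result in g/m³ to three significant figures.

8.43 g/m³

Travel time t = 35 km / 1.1 m/s = 3.5e+04/1.1 = 3.182e+04 s = 0.3683 d.
First-order decay: C = 12·exp(−0.96·0.3683) = 12·0.7022 = 8.426 g/m³.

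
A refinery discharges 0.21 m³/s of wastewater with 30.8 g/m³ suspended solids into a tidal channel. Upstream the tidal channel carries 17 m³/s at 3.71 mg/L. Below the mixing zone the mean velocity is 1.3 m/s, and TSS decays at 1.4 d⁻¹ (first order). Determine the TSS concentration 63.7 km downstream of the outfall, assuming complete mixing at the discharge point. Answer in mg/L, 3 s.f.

1.83 mg/L

After complete mixing, C₀ = (0.21·30.8 + 17·3.71) / 17.21 = 4.041 mg/L.
Travel time t = 6.37e+04 m / 1.3 m/s = 4.9e+04 s = 0.5671 d.
C = 4.041·exp(−1.4·0.5671) = 4.041·0.452 = 1.826 mg/L.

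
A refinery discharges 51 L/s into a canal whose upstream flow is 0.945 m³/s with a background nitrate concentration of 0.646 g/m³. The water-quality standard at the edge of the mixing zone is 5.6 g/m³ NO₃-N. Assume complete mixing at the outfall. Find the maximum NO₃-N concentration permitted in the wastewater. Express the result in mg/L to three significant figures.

97.4 mg/L

51 L/s = 0.051 m³/s.
Mass balance: 5.6·0.996 = 0.051·Cₑ + 0.945·0.646.
Cₑ = (5.578 − 0.6105) / 0.051 = 97.39 mg/L.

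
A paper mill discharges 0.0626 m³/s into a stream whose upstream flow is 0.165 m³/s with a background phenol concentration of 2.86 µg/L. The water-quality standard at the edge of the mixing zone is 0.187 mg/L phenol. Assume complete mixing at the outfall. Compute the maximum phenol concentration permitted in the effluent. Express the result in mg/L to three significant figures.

2.86 µg/L = 0.00286 mg/L.
Mass balance: 0.187·0.2276 = 0.0626·Cₑ + 0.165·0.00286.
Cₑ = (0.04256 − 0.0004719) / 0.0626 = 0.6724 mg/L.

0.672 mg/L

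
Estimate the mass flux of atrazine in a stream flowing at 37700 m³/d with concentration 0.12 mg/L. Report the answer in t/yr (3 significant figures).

1.65 t/yr

37700 m³/d = 0.4363 m³/s.
Mass flux = Q·C = 0.4363 m³/s × 0.12 g/m³ = 0.05236 g/s.
= 0.05236 g/s × 31.56 = 1.652 t/yr.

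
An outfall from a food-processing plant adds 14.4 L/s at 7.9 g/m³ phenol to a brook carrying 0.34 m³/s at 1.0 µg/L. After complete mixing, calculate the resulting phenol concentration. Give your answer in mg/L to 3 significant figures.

0.322 mg/L

14.4 L/s = 0.0144 m³/s.
1.0 µg/L = 0.001 mg/L.
Flow-weighted mixing gives C = (0.0144·7.9 + 0.34·0.001) / (0.0144 + 0.34) = 0.1141/0.3544 = 0.322 mg/L.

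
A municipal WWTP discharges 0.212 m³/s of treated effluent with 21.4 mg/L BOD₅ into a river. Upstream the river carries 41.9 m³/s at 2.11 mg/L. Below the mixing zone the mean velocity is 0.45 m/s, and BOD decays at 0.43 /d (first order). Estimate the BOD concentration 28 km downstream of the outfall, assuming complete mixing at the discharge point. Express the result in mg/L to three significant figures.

1.62 mg/L

After complete mixing, C₀ = (0.212·21.4 + 41.9·2.11) / 42.11 = 2.207 mg/L.
Travel time t = 2.8e+04 m / 0.45 m/s = 6.222e+04 s = 0.7202 d.
C = 2.207·exp(−0.43·0.7202) = 2.207·0.7337 = 1.619 mg/L.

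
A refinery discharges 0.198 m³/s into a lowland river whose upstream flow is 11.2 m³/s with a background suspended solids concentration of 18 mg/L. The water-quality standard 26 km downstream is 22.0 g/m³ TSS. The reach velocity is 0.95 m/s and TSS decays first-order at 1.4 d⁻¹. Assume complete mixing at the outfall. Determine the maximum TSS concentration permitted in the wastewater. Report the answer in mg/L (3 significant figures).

955 mg/L

Travel time to the compliance point: t = 2.6e+04/0.95 = 2.737e+04 s = 0.3168 d; decay factor exp(−1.4·0.3168) = 0.6418.
So the concentration just after mixing may be at most 22/0.6418 = 34.28 mg/L.
Mass balance: 34.28·11.4 = 0.198·Cₑ + 11.2·18.
Cₑ = (390.7 − 201.6) / 0.198 = 955.1 mg/L.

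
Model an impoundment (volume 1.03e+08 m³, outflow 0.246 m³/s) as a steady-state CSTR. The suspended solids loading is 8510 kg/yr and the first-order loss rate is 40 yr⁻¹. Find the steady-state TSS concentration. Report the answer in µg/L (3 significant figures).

Outflow Q = 0.246 m³/s × 3.156e+07 s/yr = 7.763e+06 m³/yr.
Steady-state CSTR mass balance: W = Q·C + k·V·C, so C = W/(Q + kV).
Q + kV = 7.763e+06 + 40·1.03e+08 = 4.128e+09 m³/yr.
C = 8510/4.128e+09 = 2.062e-06 kg/m³ = 0.002062 mg/L = 2.062 µg/L.

2.06 µg/L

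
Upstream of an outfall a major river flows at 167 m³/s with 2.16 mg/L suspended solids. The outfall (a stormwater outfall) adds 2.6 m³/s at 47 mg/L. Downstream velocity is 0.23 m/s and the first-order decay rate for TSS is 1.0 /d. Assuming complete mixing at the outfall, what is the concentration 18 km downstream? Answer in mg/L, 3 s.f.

1.15 mg/L

After complete mixing, C₀ = (2.6·47 + 167·2.16) / 169.6 = 2.847 mg/L.
Travel time t = 1.8e+04 m / 0.23 m/s = 7.826e+04 s = 0.9058 d.
C = 2.847·exp(−1.0·0.9058) = 2.847·0.4042 = 1.151 mg/L.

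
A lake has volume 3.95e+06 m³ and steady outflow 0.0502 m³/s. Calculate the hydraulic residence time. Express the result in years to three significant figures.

Q = 0.0502 m³/s × 3.156e+07 s/yr = 1.584e+06 m³/yr.
Hydraulic residence time τ = V/Q = 3.95e+06/1.584e+06 = 2.493 yr.

2.49 yr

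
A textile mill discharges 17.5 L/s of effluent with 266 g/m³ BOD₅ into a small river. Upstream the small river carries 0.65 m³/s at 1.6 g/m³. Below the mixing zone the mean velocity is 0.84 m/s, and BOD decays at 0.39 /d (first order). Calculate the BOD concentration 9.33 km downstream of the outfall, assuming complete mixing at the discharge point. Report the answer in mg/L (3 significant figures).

17.5 L/s = 0.0175 m³/s.
After complete mixing, C₀ = (0.0175·266 + 0.65·1.6) / 0.6675 = 8.532 mg/L.
Travel time t = 9330 m / 0.84 m/s = 1.111e+04 s = 0.1286 d.
C = 8.532·exp(−0.39·0.1286) = 8.532·0.9511 = 8.115 mg/L.

8.11 mg/L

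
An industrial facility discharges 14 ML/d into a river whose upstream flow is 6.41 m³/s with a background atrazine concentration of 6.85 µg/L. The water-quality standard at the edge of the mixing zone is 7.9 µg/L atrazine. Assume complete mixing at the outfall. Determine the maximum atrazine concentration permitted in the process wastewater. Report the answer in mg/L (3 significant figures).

0.0494 mg/L

14 ML/d = 0.162 m³/s.
6.85 µg/L = 0.00685 mg/L.
7.9 µg/L = 0.0079 mg/L.
Mass balance: 0.0079·6.572 = 0.162·Cₑ + 6.41·0.00685.
Cₑ = (0.05192 − 0.04391) / 0.162 = 0.04944 mg/L.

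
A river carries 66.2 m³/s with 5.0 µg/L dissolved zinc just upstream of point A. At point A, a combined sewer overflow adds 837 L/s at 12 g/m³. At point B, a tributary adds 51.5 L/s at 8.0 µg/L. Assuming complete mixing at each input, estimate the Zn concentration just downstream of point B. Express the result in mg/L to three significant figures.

0.155 mg/L

5.0 µg/L = 0.005 mg/L.
837 L/s = 0.837 m³/s.
After input A: C = (66.2·0.005 + 0.837·12) / 67.04 = 0.1548 mg/L.
51.5 L/s = 0.0515 m³/s.
8.0 µg/L = 0.008 mg/L.
After input B: C = (67.04·0.1548 + 0.0515·0.008) / 67.09 = 0.1547 mg/L.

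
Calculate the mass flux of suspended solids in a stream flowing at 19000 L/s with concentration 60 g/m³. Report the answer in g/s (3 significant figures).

19000 L/s = 19 m³/s.
Mass flux = Q·C = 19 m³/s × 60 g/m³ = 1140 g/s.

1140 g/s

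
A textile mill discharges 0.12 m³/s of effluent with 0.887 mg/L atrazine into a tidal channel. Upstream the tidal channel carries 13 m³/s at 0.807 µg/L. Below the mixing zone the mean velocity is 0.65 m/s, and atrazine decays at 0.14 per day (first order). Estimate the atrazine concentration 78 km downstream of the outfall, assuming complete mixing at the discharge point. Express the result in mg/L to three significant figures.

0.00734 mg/L

0.807 µg/L = 0.000807 mg/L.
After complete mixing, C₀ = (0.12·0.887 + 13·0.000807) / 13.12 = 0.008912 mg/L.
Travel time t = 7.8e+04 m / 0.65 m/s = 1.2e+05 s = 1.389 d.
C = 0.008912·exp(−0.14·1.389) = 0.008912·0.8233 = 0.007338 mg/L.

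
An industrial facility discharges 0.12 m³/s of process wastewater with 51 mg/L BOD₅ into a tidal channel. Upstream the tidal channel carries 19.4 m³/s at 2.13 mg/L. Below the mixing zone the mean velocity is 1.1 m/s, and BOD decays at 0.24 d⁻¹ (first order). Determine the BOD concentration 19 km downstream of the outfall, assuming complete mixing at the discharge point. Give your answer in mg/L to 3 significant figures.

After complete mixing, C₀ = (0.12·51 + 19.4·2.13) / 19.52 = 2.43 mg/L.
Travel time t = 1.9e+04 m / 1.1 m/s = 1.727e+04 s = 0.1999 d.
C = 2.43·exp(−0.24·0.1999) = 2.43·0.9532 = 2.317 mg/L.

2.32 mg/L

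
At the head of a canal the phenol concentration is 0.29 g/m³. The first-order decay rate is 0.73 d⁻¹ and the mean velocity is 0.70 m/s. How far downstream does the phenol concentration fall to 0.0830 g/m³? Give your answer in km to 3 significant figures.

104 km

From C = C₀·e^(−kt), t = ln(C₀/C)/k = ln(0.29/0.0830)/0.73 = 1.251/0.73 = 1.714 d.
Distance = v·t = 0.70 m/s × 1.481e+05 s = 1.036e+05 m = 103.6 km.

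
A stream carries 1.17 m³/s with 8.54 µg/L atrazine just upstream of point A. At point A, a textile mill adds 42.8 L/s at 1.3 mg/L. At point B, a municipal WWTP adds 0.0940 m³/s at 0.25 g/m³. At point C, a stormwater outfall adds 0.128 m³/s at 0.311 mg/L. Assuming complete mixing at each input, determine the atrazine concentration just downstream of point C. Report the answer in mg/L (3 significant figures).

0.0899 mg/L

8.54 µg/L = 0.00854 mg/L.
42.8 L/s = 0.0428 m³/s.
After input A: C = (1.17·0.00854 + 0.0428·1.3) / 1.213 = 0.05412 mg/L.
After input B: C = (1.213·0.05412 + 0.094·0.25) / 1.307 = 0.06821 mg/L.
After input C: C = (1.307·0.06821 + 0.128·0.311) / 1.435 = 0.08987 mg/L.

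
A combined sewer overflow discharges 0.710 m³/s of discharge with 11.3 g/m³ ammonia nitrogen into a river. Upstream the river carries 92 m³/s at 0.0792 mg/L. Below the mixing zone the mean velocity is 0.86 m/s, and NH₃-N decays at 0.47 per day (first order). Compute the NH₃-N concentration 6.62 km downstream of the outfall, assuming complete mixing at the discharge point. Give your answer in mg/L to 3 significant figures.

After complete mixing, C₀ = (0.71·11.3 + 92·0.0792) / 92.71 = 0.1651 mg/L.
Travel time t = 6620 m / 0.86 m/s = 7698 s = 0.08909 d.
C = 0.1651·exp(−0.47·0.08909) = 0.1651·0.959 = 0.1584 mg/L.

0.158 mg/L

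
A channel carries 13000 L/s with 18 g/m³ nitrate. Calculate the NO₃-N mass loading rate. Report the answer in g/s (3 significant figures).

234 g/s

13000 L/s = 13 m³/s.
Mass flux = Q·C = 13 m³/s × 18 g/m³ = 234 g/s.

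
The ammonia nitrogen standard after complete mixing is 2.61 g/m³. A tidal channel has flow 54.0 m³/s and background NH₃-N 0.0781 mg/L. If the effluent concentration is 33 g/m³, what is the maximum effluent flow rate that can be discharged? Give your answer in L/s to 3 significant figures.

Mass balance at complete mixing: C_std·(Q_w + Q_r) = Q_w·C_e + Q_r·C_b.
Rearranging, Q_w = Q_r·(C_std − C_b)/(C_e − C_std) = 54.0·(2.61 − 0.0781) / (33 − 2.61) = 4.499 m³/s.
= 4499 L/s.

4500 L/s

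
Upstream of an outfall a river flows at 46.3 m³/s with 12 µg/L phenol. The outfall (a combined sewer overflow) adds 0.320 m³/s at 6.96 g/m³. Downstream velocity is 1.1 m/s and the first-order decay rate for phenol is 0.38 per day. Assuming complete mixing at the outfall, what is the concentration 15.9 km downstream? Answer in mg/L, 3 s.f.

0.0560 mg/L

12 µg/L = 0.012 mg/L.
After complete mixing, C₀ = (0.32·6.96 + 46.3·0.012) / 46.62 = 0.05969 mg/L.
Travel time t = 1.59e+04 m / 1.1 m/s = 1.445e+04 s = 0.1673 d.
C = 0.05969·exp(−0.38·0.1673) = 0.05969·0.9384 = 0.05601 mg/L.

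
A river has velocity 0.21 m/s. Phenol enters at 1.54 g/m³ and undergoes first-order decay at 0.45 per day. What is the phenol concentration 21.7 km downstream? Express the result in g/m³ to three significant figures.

Travel time t = 21.7 km / 0.21 m/s = 2.17e+04/0.21 = 1.033e+05 s = 1.196 d.
First-order decay: C = 1.54·exp(−0.45·1.196) = 1.54·0.5838 = 0.8991 g/m³.

0.899 g/m³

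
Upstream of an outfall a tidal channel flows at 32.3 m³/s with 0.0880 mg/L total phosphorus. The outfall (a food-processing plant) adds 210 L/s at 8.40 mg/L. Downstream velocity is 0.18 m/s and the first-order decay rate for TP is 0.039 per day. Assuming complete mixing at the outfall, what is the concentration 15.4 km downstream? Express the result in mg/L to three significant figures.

0.136 mg/L

210 L/s = 0.21 m³/s.
After complete mixing, C₀ = (0.21·8.4 + 32.3·0.088) / 32.51 = 0.1417 mg/L.
Travel time t = 1.54e+04 m / 0.18 m/s = 8.556e+04 s = 0.9902 d.
C = 0.1417·exp(−0.039·0.9902) = 0.1417·0.9621 = 0.1363 mg/L.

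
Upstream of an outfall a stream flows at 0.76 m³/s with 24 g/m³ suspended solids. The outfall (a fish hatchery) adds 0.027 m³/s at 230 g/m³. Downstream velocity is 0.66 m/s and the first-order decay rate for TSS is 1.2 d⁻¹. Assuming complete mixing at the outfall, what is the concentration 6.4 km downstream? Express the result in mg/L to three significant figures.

After complete mixing, C₀ = (0.027·230 + 0.76·24) / 0.787 = 31.07 mg/L.
Travel time t = 6400 m / 0.66 m/s = 9697 s = 0.1122 d.
C = 31.07·exp(−1.2·0.1122) = 31.07·0.874 = 27.15 mg/L.

27.2 mg/L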